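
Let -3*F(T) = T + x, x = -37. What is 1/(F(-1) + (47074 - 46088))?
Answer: 3/2996 ≈ 0.0010013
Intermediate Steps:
F(T) = 37/3 - T/3 (F(T) = -(T - 37)/3 = -(-37 + T)/3 = 37/3 - T/3)
1/(F(-1) + (47074 - 46088)) = 1/((37/3 - ⅓*(-1)) + (47074 - 46088)) = 1/((37/3 + ⅓) + 986) = 1/(38/3 + 986) = 1/(2996/3) = 3/2996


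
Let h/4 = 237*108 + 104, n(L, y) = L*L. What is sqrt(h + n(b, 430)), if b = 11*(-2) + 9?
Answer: 3*sqrt(11441) ≈ 320.89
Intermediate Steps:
b = -13 (b = -22 + 9 = -13)
n(L, y) = L**2
h = 102800 (h = 4*(237*108 + 104) = 4*(25596 + 104) = 4*25700 = 102800)
sqrt(h + n(b, 430)) = sqrt(102800 + (-13)**2) = sqrt(102800 + 169) = sqrt(102969) = 3*sqrt(11441)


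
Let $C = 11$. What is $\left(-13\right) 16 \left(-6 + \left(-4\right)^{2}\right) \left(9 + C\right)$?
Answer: $-41600$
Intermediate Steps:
$\left(-13\right) 16 \left(-6 + \left(-4\right)^{2}\right) \left(9 + C\right) = \left(-13\right) 16 \left(-6 + \left(-4\right)^{2}\right) \left(9 + 11\right) = - 208 \left(-6 + 16\right) 20 = - 208 \cdot 10 \cdot 20 = \left(-208\right) 200 = -41600$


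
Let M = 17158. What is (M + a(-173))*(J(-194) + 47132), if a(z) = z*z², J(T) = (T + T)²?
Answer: -1020118660884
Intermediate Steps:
J(T) = 4*T² (J(T) = (2*T)² = 4*T²)
a(z) = z³
(M + a(-173))*(J(-194) + 47132) = (17158 + (-173)³)*(4*(-194)² + 47132) = (17158 - 5177717)*(4*37636 + 47132) = -5160559*(150544 + 47132) = -5160559*197676 = -1020118660884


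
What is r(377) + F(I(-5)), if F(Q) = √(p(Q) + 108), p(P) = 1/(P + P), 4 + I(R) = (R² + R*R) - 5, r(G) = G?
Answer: 377 + √726274/82 ≈ 387.39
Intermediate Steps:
I(R) = -9 + 2*R² (I(R) = -4 + ((R² + R*R) - 5) = -4 + ((R² + R²) - 5) = -4 + (2*R² - 5) = -4 + (-5 + 2*R²) = -9 + 2*R²)
p(P) = 1/(2*P)
F(Q) = √(108 + 1/(2*Q)) (F(Q) = √(1/(2*Q) + 108) = √(108 + 1/(2*Q)))
r(377) + F(I(-5)) = 377 + √(432 + 2/(-9 + 2*(-5)²))/2 = 377 + √(432 + 2/(-9 + 2*25))/2 = 377 + √(432 + 2/(-9 + 50))/2 = 377 + √(432 + 2/41)/2 = 377 + √(17714/41)/2 = 377 + (√726274/41)/2 = 377 + √726274/82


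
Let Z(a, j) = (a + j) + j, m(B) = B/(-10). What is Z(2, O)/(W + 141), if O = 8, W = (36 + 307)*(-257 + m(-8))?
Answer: -5/24371 ≈ -0.00020516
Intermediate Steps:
m(B) = -B/10 (m(B) = B*(-⅒) = -B/10)
W = -439383/5 (W = (36 + 307)*(-257 - ⅒*(-8)) = 343*(-257 + ⅘) = 343*(-1281/5) = -439383/5 ≈ -87877.)
Z(a, j) = a + 2*j
Z(2, O)/(W + 141) = (2 + 2*8)/(-439383/5 + 141) = (2 + 16)/(-438678/5) = 18*(-5/438678) = -5/24371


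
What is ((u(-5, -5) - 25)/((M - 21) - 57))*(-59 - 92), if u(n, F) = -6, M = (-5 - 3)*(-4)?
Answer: -4681/46 ≈ -101.76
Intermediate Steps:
M = 32 (M = -8*(-4) = 32)
((u(-5, -5) - 25)/((M - 21) - 57))*(-59 - 92) = ((-6 - 25)/((32 - 21) - 57))*(-59 - 92) = -31/(11 - 57)*(-151) = -31/(-46)*(-151) = -31*(-1/46)*(-151) = (31/46)*(-151) = -4681/46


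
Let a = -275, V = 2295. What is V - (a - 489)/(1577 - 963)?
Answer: 704947/307 ≈ 2296.2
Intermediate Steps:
V - (a - 489)/(1577 - 963) = 2295 - (-275 - 489)/(1577 - 963) = 2295 - (-764)/614 = 2295 - 1*(-382/307) = 2295 + 382/307 = 704947/307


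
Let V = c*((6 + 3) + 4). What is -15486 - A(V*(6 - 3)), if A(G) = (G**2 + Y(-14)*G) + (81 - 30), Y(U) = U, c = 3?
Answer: -27588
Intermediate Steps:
V = 39 (V = 3*((6 + 3) + 4) = 3*(9 + 4) = 3*13 = 39)
A(G) = 51 + G**2 - 14*G (A(G) = (G**2 - 14*G) + (81 - 30) = (G**2 - 14*G) + 51 = 51 + G**2 - 14*G)
-15486 - A(V*(6 - 3)) = -15486 - (51 + (39*(6 - 3))**2 - 546*(6 - 3)) = -15486 - (51 + (39*3)**2 - 546*3) = -15486 - (51 + 117**2 - 14*117) = -15486 - (51 + 13689 - 1638) = -15486 - 1*12102 = -15486 - 12102 = -27588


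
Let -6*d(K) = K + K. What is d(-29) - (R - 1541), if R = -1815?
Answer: 10097/3 ≈ 3365.7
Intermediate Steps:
d(K) = -K/3 (d(K) = -(K + K)/6 = -K/3)
d(-29) - (R - 1541) = -1/3*(-29) - (-1815 - 1541) = 29/3 - 1*(-3356) = 29/3 + 3356 = 10097/3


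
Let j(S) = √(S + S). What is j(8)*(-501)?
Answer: -2004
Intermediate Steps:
j(S) = √2*√S (j(S) = √(2*S) = √2*√S)
j(8)*(-501) = (√2*√8)*(-501) = (√2*(2*√2))*(-501) = 4*(-501) = -2004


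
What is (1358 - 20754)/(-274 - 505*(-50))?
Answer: -4849/6244 ≈ -0.77659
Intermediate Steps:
(1358 - 20754)/(-274 - 505*(-50)) = -19396/(-274 + 25250) = -19396/24976 = -19396*1/24976 = -4849/6244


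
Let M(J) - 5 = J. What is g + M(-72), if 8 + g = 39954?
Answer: 39879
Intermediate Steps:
g = 39946 (g = -8 + 39954 = 39946)
M(J) = 5 + J
g + M(-72) = 39946 + (5 - 72) = 39946 - 67 = 39879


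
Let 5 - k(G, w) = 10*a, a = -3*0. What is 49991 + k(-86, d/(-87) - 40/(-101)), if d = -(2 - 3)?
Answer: 49996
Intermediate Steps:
a = 0
d = 1 (d = -1*(-1) = 1)
k(G, w) = 5 (k(G, w) = 5 - 10*0 = 5 - 1*0 = 5 + 0 = 5)
49991 + k(-86, d/(-87) - 40/(-101)) = 49991 + 5 = 49996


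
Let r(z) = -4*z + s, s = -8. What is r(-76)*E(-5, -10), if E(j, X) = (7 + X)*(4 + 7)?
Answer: -9768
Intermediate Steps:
E(j, X) = 77 + 11*X (E(j, X) = (7 + X)*11 = 77 + 11*X)
r(z) = -8 - 4*z (r(z) = -4*z - 8 = -8 - 4*z)
r(-76)*E(-5, -10) = (-8 - 4*(-76))*(77 + 11*(-10)) = (-8 + 304)*(77 - 110) = 296*(-33) = -9768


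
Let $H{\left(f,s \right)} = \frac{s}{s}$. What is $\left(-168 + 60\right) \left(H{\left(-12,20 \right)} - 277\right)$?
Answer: $29808$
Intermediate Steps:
$H{\left(f,s \right)} = 1$
$\left(-168 + 60\right) \left(H{\left(-12,20 \right)} - 277\right) = \left(-168 + 60\right) \left(1 - 277\right) = \left(-108\right) \left(-276\right) = 29808$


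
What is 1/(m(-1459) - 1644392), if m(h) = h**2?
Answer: 1/484289 ≈ 2.0649e-6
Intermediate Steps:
1/(m(-1459) - 1644392) = 1/((-1459)**2 - 1644392) = 1/(2128681 - 1644392) = 1/484289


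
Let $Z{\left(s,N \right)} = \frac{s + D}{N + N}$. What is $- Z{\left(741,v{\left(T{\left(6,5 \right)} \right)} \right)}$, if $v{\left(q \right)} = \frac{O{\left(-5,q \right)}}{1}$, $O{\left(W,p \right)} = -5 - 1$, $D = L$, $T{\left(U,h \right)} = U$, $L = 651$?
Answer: $116$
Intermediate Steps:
$D = 651$
$O{\left(W,p \right)} = -6$ ($O{\left(W,p \right)} = -5 - 1 = -6$)
$v{\left(q \right)} = -6$ ($v{\left(q \right)} = - \frac{6}{1} = \left(-6\right) 1 = -6$)
$Z{\left(s,N \right)} = \frac{651 + s}{2 N}$ ($Z{\left(s,N \right)} = \frac{s + 651}{N + N} = \frac{651 + s}{2 N}$)
$- Z{\left(741,v{\left(T{\left(6,5 \right)} \right)} \right)} = - \frac{651 + 741}{2 \left(-6\right)} = - \frac{\left(-1\right) 1392}{2 \cdot 6} = \left(-1\right) \left(-116\right) = 116$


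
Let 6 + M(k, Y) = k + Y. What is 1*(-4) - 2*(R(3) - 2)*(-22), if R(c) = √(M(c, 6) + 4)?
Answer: -92 + 44*√7 ≈ 24.413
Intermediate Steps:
M(k, Y) = -6 + Y + k (M(k, Y) = -6 + (k + Y) = -6 + (Y + k) = -6 + Y + k)
R(c) = √(4 + c) (R(c) = √((-6 + 6 + c) + 4) = √(c + 4) = √(4 + c))
1*(-4) - 2*(R(3) - 2)*(-22) = 1*(-4) - 2*(√(4 + 3) - 2)*(-22) = -4 - 2*(√7 - 2)*(-22) = -4 - 2*(-2 + √7)*(-22) = -4 + (4 - 2*√7)*(-22) = -4 + (-88 + 44*√7) = -92 + 44*√7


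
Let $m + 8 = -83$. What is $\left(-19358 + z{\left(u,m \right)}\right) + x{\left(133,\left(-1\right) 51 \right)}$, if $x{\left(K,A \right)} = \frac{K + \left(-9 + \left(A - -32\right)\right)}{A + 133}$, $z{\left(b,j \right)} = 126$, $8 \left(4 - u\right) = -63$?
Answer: $- \frac{1576919}{82} \approx -19231.0$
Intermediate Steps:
$u = \frac{95}{8}$ ($u = 4 - - \frac{63}{8} = 4 + \frac{63}{8} = \frac{95}{8} \approx 11.875$)
$m = -91$ ($m = -8 - 83 = -91$)
$x{\left(K,A \right)} = \frac{23 + A + K}{133 + A}$ ($x{\left(K,A \right)} = \frac{K + \left(-9 + \left(A + 32\right)\right)}{133 + A} = \frac{K + \left(-9 + \left(32 + A\right)\right)}{133 + A} = \frac{K + \left(23 + A\right)}{133 + A} = \frac{23 + A + K}{133 + A}$)
$\left(-19358 + z{\left(u,m \right)}\right) + x{\left(133,\left(-1\right) 51 \right)} = \left(-19358 + 126\right) + \frac{23 - 51 + 133}{133 - 51} = -19232 + \frac{23 - 51 + 133}{133 - 51} = -19232 + \frac{1}{82} \cdot 105 = -19232 + \frac{105}{82} = - \frac{1576919}{82}$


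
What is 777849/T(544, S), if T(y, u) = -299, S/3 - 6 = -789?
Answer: -777849/299 ≈ -2601.5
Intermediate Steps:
S = -2349 (S = 18 + 3*(-789) = 18 - 2367 = -2349)
777849/T(544, S) = 777849/(-299) = 777849*(-1/299) = -777849/299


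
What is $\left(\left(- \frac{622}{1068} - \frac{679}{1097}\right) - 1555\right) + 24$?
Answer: $- \frac{897560491}{585798} \approx -1532.2$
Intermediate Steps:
$\left(\left(- \frac{622}{1068} - \frac{679}{1097}\right) - 1555\right) + 24 = \left(\left(\left(-622\right) \frac{1}{1068} - \frac{679}{1097}\right) - 1555\right) + 24 = \left(\left(- \frac{311}{534} - \frac{679}{1097}\right) - 1555\right) + 24 = \left(- \frac{703753}{585798} - 1555\right) + 24 = - \frac{911619643}{585798} + 24 = - \frac{897560491}{585798}$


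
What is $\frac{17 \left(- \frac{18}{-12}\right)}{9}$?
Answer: $\frac{17}{6} \approx 2.8333$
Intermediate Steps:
$\frac{17 \left(- \frac{18}{-12}\right)}{9} = \frac{17 \left(\left(-18\right) \left(- \frac{1}{12}\right)\right)}{9} = \frac{17 \cdot \frac{3}{2}}{9} = \frac{1}{9} \cdot \frac{51}{2} = \frac{17}{6}$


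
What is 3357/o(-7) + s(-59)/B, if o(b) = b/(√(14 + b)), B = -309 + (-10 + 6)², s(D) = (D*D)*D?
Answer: 205379/293 - 3357*√7/7 ≈ -567.88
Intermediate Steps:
s(D) = D³ (s(D) = D²*D = D³)
B = -293 (B = -309 + (-4)² = -309 + 16 = -293)
o(b) = b/√(14 + b)
3357/o(-7) + s(-59)/B = 3357/((-7/√(14 - 7))) + (-59)³/(-293) = 3357/((-√7)) - 205379*(-1/293) = 3357/((-√7)) + 205379/293 = 3357*(-√7/7) + 205379/293 = -3357*√7/7 + 205379/293 = 205379/293 - 3357*√7/7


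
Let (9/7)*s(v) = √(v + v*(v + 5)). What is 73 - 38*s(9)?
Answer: 73 - 266*√15/3 ≈ -270.40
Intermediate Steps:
s(v) = 7*√(v + v*(5 + v))/9 (s(v) = 7*√(v + v*(v + 5))/9 = 7*√(v + v*(5 + v))/9)
73 - 38*s(9) = 73 - 266*√(9*(6 + 9))/9 = 73 - 266*√(9*15)/9 = 73 - 266*√135/9 = 73 - 266*3*√15/9 = 73 - 266*√15/3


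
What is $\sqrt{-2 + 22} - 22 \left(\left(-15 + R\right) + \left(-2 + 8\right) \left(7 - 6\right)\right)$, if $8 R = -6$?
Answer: $\frac{429}{2} + 2 \sqrt{5} \approx 218.97$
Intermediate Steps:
$R = - \frac{3}{4}$ ($R = \frac{1}{8} \left(-6\right) = - \frac{3}{4} \approx -0.75$)
$\sqrt{-2 + 22} - 22 \left(\left(-15 + R\right) + \left(-2 + 8\right) \left(7 - 6\right)\right) = \sqrt{-2 + 22} - 22 \left(\left(-15 - \frac{3}{4}\right) + \left(-2 + 8\right) \left(7 - 6\right)\right) = \sqrt{20} - 22 \left(- \frac{63}{4} + 6 \cdot 1\right) = 2 \sqrt{5} - 22 \left(- \frac{63}{4} + 6\right) = 2 \sqrt{5} - - \frac{429}{2} = 2 \sqrt{5} + \frac{429}{2} = \frac{429}{2} + 2 \sqrt{5}$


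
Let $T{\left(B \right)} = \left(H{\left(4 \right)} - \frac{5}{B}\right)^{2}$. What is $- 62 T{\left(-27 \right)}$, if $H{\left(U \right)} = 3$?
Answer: $- \frac{458552}{729} \approx -629.01$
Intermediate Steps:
$T{\left(B \right)} = \left(3 - \frac{5}{B}\right)^{2}$
$- 62 T{\left(-27 \right)} = - 62 \frac{\left(-5 + 3 \left(-27\right)\right)^{2}}{729} = - 62 \frac{\left(-5 - 81\right)^{2}}{729} = - 62 \frac{\left(-86\right)^{2}}{729} = - 62 \cdot \frac{1}{729} \cdot 7396 = \left(-62\right) \frac{7396}{729} = - \frac{458552}{729}$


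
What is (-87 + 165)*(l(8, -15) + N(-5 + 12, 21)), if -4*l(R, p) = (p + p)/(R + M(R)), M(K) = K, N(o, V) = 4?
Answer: 5577/16 ≈ 348.56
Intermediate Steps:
l(R, p) = -p/(4*R) (l(R, p) = -(p + p)/(4*(R + R)) = -2*p/(4*(2*R)) = -2*p*1/(2*R)/4 = -p/(4*R))
(-87 + 165)*(l(8, -15) + N(-5 + 12, 21)) = (-87 + 165)*(-¼*(-15)/8 + 4) = 78*(-¼*(-15)*⅛ + 4) = 78*(15/32 + 4) = 78*(143/32) = 5577/16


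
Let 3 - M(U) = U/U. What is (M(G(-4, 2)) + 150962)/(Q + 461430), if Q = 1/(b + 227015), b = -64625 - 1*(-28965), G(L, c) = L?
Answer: 28887716220/88296937651 ≈ 0.32717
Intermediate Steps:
b = -35660 (b = -64625 + 28965 = -35660)
Q = 1/191355 (Q = 1/(-35660 + 227015) = 1/191355 ≈ 5.2259e-6)
M(U) = 2 (M(U) = 3 - U/U = 3 - 1*1 = 3 - 1 = 2)
(M(G(-4, 2)) + 150962)/(Q + 461430) = (2 + 150962)/(1/191355 + 461430) = 150964/(88296937651/191355) = 150964*(191355/88296937651) = 28887716220/88296937651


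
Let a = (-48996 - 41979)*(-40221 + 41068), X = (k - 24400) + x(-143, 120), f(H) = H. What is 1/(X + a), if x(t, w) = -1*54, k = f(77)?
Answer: -1/77080202 ≈ -1.2974e-8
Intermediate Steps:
k = 77
x(t, w) = -54
X = -24377 (X = (77 - 24400) - 54 = -24323 - 54 = -24377)
a = -77055825 (a = -90975*847 = -77055825)
1/(X + a) = 1/(-24377 - 77055825) = 1/(-77080202) = -1/77080202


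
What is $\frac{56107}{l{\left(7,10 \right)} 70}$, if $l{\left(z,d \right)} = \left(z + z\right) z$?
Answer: $\frac{56107}{6860} \approx 8.1789$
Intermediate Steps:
$l{\left(z,d \right)} = 2 z^{2}$ ($l{\left(z,d \right)} = 2 z z = 2 z^{2}$)
$\frac{56107}{l{\left(7,10 \right)} 70} = \frac{56107}{2 \cdot 7^{2} \cdot 70} = \frac{56107}{2 \cdot 49 \cdot 70} = \frac{56107}{98 \cdot 70} = \frac{56107}{6860}$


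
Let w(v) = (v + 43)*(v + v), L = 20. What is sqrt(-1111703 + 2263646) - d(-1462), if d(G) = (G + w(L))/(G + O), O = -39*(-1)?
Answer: 1058/1423 + sqrt(1151943) ≈ 1074.0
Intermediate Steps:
w(v) = 2*v*(43 + v) (w(v) = (43 + v)*(2*v) = 2*v*(43 + v))
O = 39
d(G) = (2520 + G)/(39 + G) (d(G) = (G + 2*20*(43 + 20))/(G + 39) = (G + 2*20*63)/(39 + G) = (G + 2520)/(39 + G) = (2520 + G)/(39 + G))
sqrt(-1111703 + 2263646) - d(-1462) = sqrt(-1111703 + 2263646) - (2520 - 1462)/(39 - 1462) = sqrt(1151943) - 1058/(-1423) = sqrt(1151943) - (-1)*1058/1423 = sqrt(1151943) - 1*(-1058/1423) = sqrt(1151943) + 1058/1423 = 1058/1423 + sqrt(1151943)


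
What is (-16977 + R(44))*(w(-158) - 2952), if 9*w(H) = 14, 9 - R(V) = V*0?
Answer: 150189424/3 ≈ 5.0063e+7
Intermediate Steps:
R(V) = 9 (R(V) = 9 - V*0 = 9 - 1*0 = 9 + 0 = 9)
w(H) = 14/9 (w(H) = (⅑)*14 = 14/9)
(-16977 + R(44))*(w(-158) - 2952) = (-16977 + 9)*(14/9 - 2952) = -16968*(-26554/9) = 150189424/3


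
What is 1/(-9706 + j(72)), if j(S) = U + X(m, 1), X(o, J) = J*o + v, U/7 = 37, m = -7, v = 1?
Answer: -1/9453 ≈ -0.00010579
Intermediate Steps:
U = 259 (U = 7*37 = 259)
X(o, J) = 1 + J*o (X(o, J) = J*o + 1 = 1 + J*o)
j(S) = 253 (j(S) = 259 + (1 + 1*(-7)) = 259 + (1 - 7) = 259 - 6 = 253)
1/(-9706 + j(72)) = 1/(-9706 + 253) = 1/(-9453) = -1/9453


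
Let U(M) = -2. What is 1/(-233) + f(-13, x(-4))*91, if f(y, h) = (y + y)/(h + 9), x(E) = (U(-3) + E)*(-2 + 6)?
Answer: 551263/3495 ≈ 157.73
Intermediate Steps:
x(E) = -8 + 4*E (x(E) = (-2 + E)*(-2 + 6) = (-2 + E)*4 = -8 + 4*E)
f(y, h) = 2*y/(9 + h) (f(y, h) = (2*y)/(9 + h) = 2*y/(9 + h))
1/(-233) + f(-13, x(-4))*91 = 1/(-233) + (2*(-13)/(9 + (-8 + 4*(-4))))*91 = -1/233 + (2*(-13)/(9 + (-8 - 16)))*91 = -1/233 + (2*(-13)/(9 - 24))*91 = -1/233 + (2*(-13)/(-15))*91 = -1/233 + (2*(-13)*(-1/15))*91 = -1/233 + (26/15)*91 = -1/233 + 2366/15 = 551263/3495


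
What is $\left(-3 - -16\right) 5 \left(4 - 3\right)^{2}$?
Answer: $65$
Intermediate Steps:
$\left(-3 - -16\right) 5 \left(4 - 3\right)^{2} = \left(-3 + 16\right) 5 \cdot 1^{2} = 13 \cdot 5 \cdot 1 = 65 \cdot 1 = 65$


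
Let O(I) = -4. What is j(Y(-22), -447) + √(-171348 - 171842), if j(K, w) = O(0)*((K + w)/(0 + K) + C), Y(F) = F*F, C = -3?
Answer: 1415/121 + I*√343190 ≈ 11.694 + 585.82*I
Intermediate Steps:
Y(F) = F²
j(K, w) = 12 - 4*(K + w)/K (j(K, w) = -4*((K + w)/(0 + K) - 3) = -4*((K + w)/K - 3) = -4*(-3 + (K + w)/K) = 12 - 4*(K + w)/K)
j(Y(-22), -447) + √(-171348 - 171842) = (8 - 4*(-447)/(-22)²) + √(-171348 - 171842) = (8 - 4*(-447)/484) + √(-343190) = (8 - 4*(-447)*1/484) + I*√343190 = (8 + 447/121) + I*√343190 = 1415/121 + I*√343190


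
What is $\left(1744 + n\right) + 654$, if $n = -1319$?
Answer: $1079$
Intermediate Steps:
$\left(1744 + n\right) + 654 = \left(1744 - 1319\right) + 654 = 425 + 654 = 1079$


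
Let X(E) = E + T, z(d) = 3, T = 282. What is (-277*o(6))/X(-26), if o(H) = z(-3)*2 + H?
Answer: -831/64 ≈ -12.984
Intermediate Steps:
o(H) = 6 + H (o(H) = 3*2 + H = 6 + H)
X(E) = 282 + E (X(E) = E + 282 = 282 + E)
(-277*o(6))/X(-26) = (-277*(6 + 6))/(282 - 26) = -277*12/256 = -3324*1/256 = -831/64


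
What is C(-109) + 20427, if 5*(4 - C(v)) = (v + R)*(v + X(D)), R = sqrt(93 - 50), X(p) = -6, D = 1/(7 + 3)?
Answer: 17924 + 23*sqrt(43) ≈ 18075.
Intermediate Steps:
D = 1/10 ≈ 0.10000
R = sqrt(43) ≈ 6.5574
C(v) = 4 - (-6 + v)*(v + sqrt(43))/5 (C(v) = 4 - (v + sqrt(43))*(v - 6)/5 = 4 - (v + sqrt(43))*(-6 + v)/5 = 4 - (-6 + v)*(v + sqrt(43))/5)
C(-109) + 20427 = (4 - 1/5*(-109)**2 + (6/5)*(-109) + 6*sqrt(43)/5 - 1/5*(-109)*sqrt(43)) + 20427 = (4 - 1/5*11881 - 654/5 + 6*sqrt(43)/5 + 109*sqrt(43)/5) + 20427 = (4 - 11881/5 - 654/5 + 6*sqrt(43)/5 + 109*sqrt(43)/5) + 20427 = (-2503 + 23*sqrt(43)) + 20427 = 17924 + 23*sqrt(43)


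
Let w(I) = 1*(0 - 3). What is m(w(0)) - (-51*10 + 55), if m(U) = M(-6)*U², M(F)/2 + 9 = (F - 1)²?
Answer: 1175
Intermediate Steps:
M(F) = -18 + 2*(-1 + F)² (M(F) = -18 + 2*(F - 1)² = -18 + 2*(-1 + F)²)
w(I) = -3 (w(I) = 1*(-3) = -3)
m(U) = 80*U² (m(U) = (-18 + 2*(-1 - 6)²)*U² = (-18 + 2*(-7)²)*U² = (-18 + 2*49)*U² = (-18 + 98)*U² = 80*U²)
m(w(0)) - (-51*10 + 55) = 80*(-3)² - (-51*10 + 55) = 80*9 - (-510 + 55) = 720 - 1*(-455) = 720 + 455 = 1175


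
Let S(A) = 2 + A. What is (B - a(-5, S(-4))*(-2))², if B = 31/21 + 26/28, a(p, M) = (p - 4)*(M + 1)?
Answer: 734449/1764 ≈ 416.35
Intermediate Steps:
a(p, M) = (1 + M)*(-4 + p) (a(p, M) = (-4 + p)*(1 + M) = (1 + M)*(-4 + p))
B = 101/42 (B = 31*(1/21) + 26*(1/28) = 31/21 + 13/14 = 101/42 ≈ 2.4048)
(B - a(-5, S(-4))*(-2))² = (101/42 - (-4 - 5 - 4*(2 - 4) + (2 - 4)*(-5))*(-2))² = (101/42 - (-4 - 5 - 4*(-2) - 2*(-5))*(-2))² = (101/42 - (-4 - 5 + 8 + 10)*(-2))² = (101/42 - 1*9*(-2))² = (101/42 - 9*(-2))² = (101/42 + 18)² = (857/42)² = 734449/1764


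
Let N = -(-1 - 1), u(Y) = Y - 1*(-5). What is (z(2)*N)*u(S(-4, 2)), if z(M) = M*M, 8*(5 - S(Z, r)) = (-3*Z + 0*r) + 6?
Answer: 62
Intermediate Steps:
S(Z, r) = 17/4 + 3*Z/8 (S(Z, r) = 5 - ((-3*Z + 0*r) + 6)/8 = 5 - ((-3*Z + 0) + 6)/8 = 5 - (-3*Z + 6)/8 = 5 - (6 - 3*Z)/8 = 5 + (-¾ + 3*Z/8) = 17/4 + 3*Z/8)
z(M) = M²
u(Y) = 5 + Y (u(Y) = Y + 5 = 5 + Y)
N = 2 (N = -1*(-2) = 2)
(z(2)*N)*u(S(-4, 2)) = (2²*2)*(5 + (17/4 + (3/8)*(-4))) = (4*2)*(5 + (17/4 - 3/2)) = 8*(5 + 11/4) = 8*(31/4) = 62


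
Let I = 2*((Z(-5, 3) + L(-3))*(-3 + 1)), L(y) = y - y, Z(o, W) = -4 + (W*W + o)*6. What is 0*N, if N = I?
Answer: 0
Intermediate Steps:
Z(o, W) = -4 + 6*o + 6*W² (Z(o, W) = -4 + (W² + o)*6 = -4 + (o + W²)*6 = -4 + (6*o + 6*W²) = -4 + 6*o + 6*W²)
L(y) = 0
I = -80 (I = 2*(((-4 + 6*(-5) + 6*3²) + 0)*(-3 + 1)) = 2*(((-4 - 30 + 6*9) + 0)*(-2)) = 2*(((-4 - 30 + 54) + 0)*(-2)) = 2*((20 + 0)*(-2)) = 2*(20*(-2)) = 2*(-40) = -80)
N = -80
0*N = 0*(-80) = 0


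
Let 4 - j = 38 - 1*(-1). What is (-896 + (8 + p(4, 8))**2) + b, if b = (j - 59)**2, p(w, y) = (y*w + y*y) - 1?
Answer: 18549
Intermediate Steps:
p(w, y) = -1 + y**2 + w*y (p(w, y) = (w*y + y**2) - 1 = (y**2 + w*y) - 1 = -1 + y**2 + w*y)
j = -35 (j = 4 - (38 - 1*(-1)) = 4 - (38 + 1) = 4 - 1*39 = 4 - 39 = -35)
b = 8836 (b = (-35 - 59)**2 = (-94)**2 = 8836)
(-896 + (8 + p(4, 8))**2) + b = (-896 + (8 + (-1 + 8**2 + 4*8))**2) + 8836 = (-896 + (8 + (-1 + 64 + 32))**2) + 8836 = (-896 + (8 + 95)**2) + 8836 = (-896 + 103**2) + 8836 = (-896 + 10609) + 8836 = 9713 + 8836 = 18549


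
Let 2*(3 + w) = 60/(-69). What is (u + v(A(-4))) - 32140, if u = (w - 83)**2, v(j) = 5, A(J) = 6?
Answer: -13047271/529 ≈ -24664.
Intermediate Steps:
w = -79/23 (w = -3 + (60/(-69))/2 = -3 + (60*(-1/69))/2 = -3 + (1/2)*(-20/23) = -3 - 10/23 = -79/23 ≈ -3.4348)
u = 3952144/529 (u = (-79/23 - 83)**2 = (-1988/23)**2 = 3952144/529 ≈ 7471.0)
(u + v(A(-4))) - 32140 = (3952144/529 + 5) - 32140 = 3954789/529 - 32140 = -13047271/529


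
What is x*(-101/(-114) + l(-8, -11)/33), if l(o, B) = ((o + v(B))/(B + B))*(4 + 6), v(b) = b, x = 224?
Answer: 591024/2299 ≈ 257.08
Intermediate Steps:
l(o, B) = 5*(B + o)/B (l(o, B) = ((o + B)/(B + B))*(4 + 6) = ((B + o)/((2*B)))*10 = ((B + o)*(1/(2*B)))*10 = ((B + o)/(2*B))*10 = 5*(B + o)/B)
x*(-101/(-114) + l(-8, -11)/33) = 224*(-101/(-114) + (5 + 5*(-8)/(-11))/33) = 224*(-101*(-1/114) + (5 + 5*(-8)*(-1/11))*(1/33)) = 224*(101/114 + (5 + 40/11)*(1/33)) = 224*(101/114 + (95/11)*(1/33)) = 224*(101/114 + 95/363) = 224*(5277/4598) = 591024/2299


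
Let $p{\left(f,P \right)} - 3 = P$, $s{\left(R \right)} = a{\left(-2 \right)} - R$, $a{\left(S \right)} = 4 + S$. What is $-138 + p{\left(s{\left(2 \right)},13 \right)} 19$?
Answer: $166$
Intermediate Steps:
$s{\left(R \right)} = 2 - R$ ($s{\left(R \right)} = \left(4 - 2\right) - R = 2 - R$)
$p{\left(f,P \right)} = 3 + P$
$-138 + p{\left(s{\left(2 \right)},13 \right)} 19 = -138 + \left(3 + 13\right) 19 = -138 + 16 \cdot 19 = -138 + 304 = 166$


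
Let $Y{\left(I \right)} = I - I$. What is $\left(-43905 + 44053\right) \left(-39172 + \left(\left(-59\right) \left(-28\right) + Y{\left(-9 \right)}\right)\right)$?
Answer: $-5552960$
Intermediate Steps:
$Y{\left(I \right)} = 0$
$\left(-43905 + 44053\right) \left(-39172 + \left(\left(-59\right) \left(-28\right) + Y{\left(-9 \right)}\right)\right) = \left(-43905 + 44053\right) \left(-39172 + \left(\left(-59\right) \left(-28\right) + 0\right)\right) = 148 \left(-39172 + \left(1652 + 0\right)\right) = 148 \left(-39172 + 1652\right) = 148 \left(-37520\right) = -5552960$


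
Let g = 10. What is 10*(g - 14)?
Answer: -40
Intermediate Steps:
10*(g - 14) = 10*(10 - 14) = 10*(-4) = -40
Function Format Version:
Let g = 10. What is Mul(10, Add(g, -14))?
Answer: -40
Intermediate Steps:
Mul(10, Add(g, -14)) = Mul(10, Add(10, -14)) = Mul(10, -4) = -40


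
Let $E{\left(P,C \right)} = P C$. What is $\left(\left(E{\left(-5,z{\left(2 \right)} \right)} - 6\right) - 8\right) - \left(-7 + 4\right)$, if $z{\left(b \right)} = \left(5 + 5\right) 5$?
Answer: $-261$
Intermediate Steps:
$z{\left(b \right)} = 50$ ($z{\left(b \right)} = 10 \cdot 5 = 50$)
$E{\left(P,C \right)} = C P$
$\left(\left(E{\left(-5,z{\left(2 \right)} \right)} - 6\right) - 8\right) - \left(-7 + 4\right) = \left(\left(50 \left(-5\right) - 6\right) - 8\right) - \left(-7 + 4\right) = \left(\left(-250 - 6\right) - 8\right) - -3 = \left(-256 - 8\right) + 3 = -264 + 3 = -261$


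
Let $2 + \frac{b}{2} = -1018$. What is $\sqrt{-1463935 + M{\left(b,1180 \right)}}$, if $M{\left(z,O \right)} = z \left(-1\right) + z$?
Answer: $i \sqrt{1463935} \approx 1209.9 i$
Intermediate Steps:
$b = -2040$ ($b = -4 + 2 \left(-1018\right) = -4 - 2036 = -2040$)
$M{\left(z,O \right)} = 0$ ($M{\left(z,O \right)} = - z + z = 0$)
$\sqrt{-1463935 + M{\left(b,1180 \right)}} = \sqrt{-1463935 + 0} = \sqrt{-1463935} = i \sqrt{1463935}$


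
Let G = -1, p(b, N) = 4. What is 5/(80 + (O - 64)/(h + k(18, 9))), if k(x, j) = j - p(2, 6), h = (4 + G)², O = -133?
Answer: 70/923 ≈ 0.075840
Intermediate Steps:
h = 9 (h = (4 - 1)² = 3² = 9)
k(x, j) = -4 + j (k(x, j) = j - 1*4 = j - 4 = -4 + j)
5/(80 + (O - 64)/(h + k(18, 9))) = 5/(80 + (-133 - 64)/(9 + (-4 + 9))) = 5/(80 - 197/(9 + 5)) = 5/(80 - 197/14) = 5/(923/14) = (14/923)*5 = 70/923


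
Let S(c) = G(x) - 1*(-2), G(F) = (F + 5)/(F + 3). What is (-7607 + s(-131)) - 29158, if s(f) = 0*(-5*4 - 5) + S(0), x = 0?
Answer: -110284/3 ≈ -36761.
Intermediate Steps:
G(F) = (5 + F)/(3 + F)
S(c) = 11/3 (S(c) = (5 + 0)/(3 + 0) - 1*(-2) = 5/3 + 2 = 11/3)
s(f) = 11/3 (s(f) = 0*(-5*4 - 5) + 11/3 = 0*(-20 - 5) + 11/3 = 0*(-25) + 11/3 = 0 + 11/3 = 11/3)
(-7607 + s(-131)) - 29158 = (-7607 + 11/3) - 29158 = -22810/3 - 29158 = -110284/3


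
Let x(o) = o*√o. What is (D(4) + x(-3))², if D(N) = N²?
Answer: 229 - 96*I*√3 ≈ 229.0 - 166.28*I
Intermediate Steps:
x(o) = o^(3/2)
(D(4) + x(-3))² = (4² + (-3)^(3/2))² = (16 - 3*I*√3)²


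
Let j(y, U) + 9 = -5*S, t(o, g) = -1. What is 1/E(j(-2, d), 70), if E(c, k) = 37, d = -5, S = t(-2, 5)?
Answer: 1/37 ≈ 0.027027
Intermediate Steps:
S = -1
j(y, U) = -4 (j(y, U) = -9 - 5*(-1) = -9 + 5 = -4)
1/E(j(-2, d), 70) = 1/37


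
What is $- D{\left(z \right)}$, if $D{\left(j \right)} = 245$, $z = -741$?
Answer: $-245$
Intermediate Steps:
$- D{\left(z \right)} = \left(-1\right) 245 = -245$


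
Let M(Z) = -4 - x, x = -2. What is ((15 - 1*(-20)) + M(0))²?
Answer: 1089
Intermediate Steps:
M(Z) = -2 (M(Z) = -4 - 1*(-2) = -4 + 2 = -2)
((15 - 1*(-20)) + M(0))² = ((15 - 1*(-20)) - 2)² = ((15 + 20) - 2)² = (35 - 2)² = 33² = 1089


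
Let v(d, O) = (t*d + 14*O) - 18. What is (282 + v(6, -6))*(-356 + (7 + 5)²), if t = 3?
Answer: -41976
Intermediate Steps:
v(d, O) = -18 + 3*d + 14*O (v(d, O) = (3*d + 14*O) - 18 = -18 + 3*d + 14*O)
(282 + v(6, -6))*(-356 + (7 + 5)²) = (282 + (-18 + 3*6 + 14*(-6)))*(-356 + (7 + 5)²) = (282 + (-18 + 18 - 84))*(-356 + 12²) = (282 - 84)*(-356 + 144) = 198*(-212) = -41976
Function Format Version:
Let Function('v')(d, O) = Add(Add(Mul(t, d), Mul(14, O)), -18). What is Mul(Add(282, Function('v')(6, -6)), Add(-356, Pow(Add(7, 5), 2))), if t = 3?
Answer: -41976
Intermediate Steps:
Function('v')(d, O) = Add(-18, Mul(3, d), Mul(14, O)) (Function('v')(d, O) = Add(Add(Mul(3, d), Mul(14, O)), -18) = Add(-18, Mul(3, d), Mul(14, O)))
Mul(Add(282, Function('v')(6, -6)), Add(-356, Pow(Add(7, 5), 2))) = Mul(Add(282, Add(-18, Mul(3, 6), Mul(14, -6))), Add(-356, Pow(Add(7, 5), 2))) = Mul(Add(282, Add(-18, 18, -84)), Add(-356, Pow(12, 2))) = Mul(Add(282, -84), Add(-356, 144)) = Mul(198, -212) = -41976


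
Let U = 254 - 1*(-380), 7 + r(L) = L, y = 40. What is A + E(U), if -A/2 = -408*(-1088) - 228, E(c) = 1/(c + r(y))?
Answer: -591863783/667 ≈ -8.8735e+5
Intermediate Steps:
r(L) = -7 + L
U = 634 (U = 254 + 380 = 634)
E(c) = 1/(33 + c) (E(c) = 1/(c + (-7 + 40)) = 1/(c + 33) = 1/(33 + c))
A = -887352 (A = -2*(-408*(-1088) - 228) = -2*(443904 - 228) = -2*443676 = -887352)
A + E(U) = -887352 + 1/(33 + 634) = -887352 + 1/667 = -591863783/667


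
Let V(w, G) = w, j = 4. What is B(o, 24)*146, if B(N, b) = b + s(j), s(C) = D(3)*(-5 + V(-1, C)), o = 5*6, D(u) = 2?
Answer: 1752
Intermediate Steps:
o = 30
s(C) = -12 (s(C) = 2*(-5 - 1) = 2*(-6) = -12)
B(N, b) = -12 + b (B(N, b) = b - 12 = -12 + b)
B(o, 24)*146 = (-12 + 24)*146 = 12*146 = 1752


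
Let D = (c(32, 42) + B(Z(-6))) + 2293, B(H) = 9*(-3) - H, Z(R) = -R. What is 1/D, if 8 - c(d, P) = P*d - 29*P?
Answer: 1/2142 ≈ 0.00046685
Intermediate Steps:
c(d, P) = 8 + 29*P - P*d (c(d, P) = 8 - (P*d - 29*P) = 8 - (-29*P + P*d) = 8 + (29*P - P*d) = 8 + 29*P - P*d)
B(H) = -27 - H
D = 2142 (D = ((8 + 29*42 - 1*42*32) + (-27 - (-1)*(-6))) + 2293 = ((8 + 1218 - 1344) + (-27 - 1*6)) + 2293 = (-118 + (-27 - 6)) + 2293 = (-118 - 33) + 2293 = -151 + 2293 = 2142)
1/D = 1/2142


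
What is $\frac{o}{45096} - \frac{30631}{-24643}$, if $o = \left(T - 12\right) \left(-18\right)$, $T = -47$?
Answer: $\frac{234584407}{185216788} \approx 1.2665$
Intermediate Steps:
$o = 1062$ ($o = \left(-47 - 12\right) \left(-18\right) = \left(-59\right) \left(-18\right) = 1062$)
$\frac{o}{45096} - \frac{30631}{-24643} = \frac{1062}{45096} - \frac{30631}{-24643} = 1062 \cdot \frac{1}{45096} - - \frac{30631}{24643} = \frac{177}{7516} + \frac{30631}{24643} = \frac{234584407}{185216788}$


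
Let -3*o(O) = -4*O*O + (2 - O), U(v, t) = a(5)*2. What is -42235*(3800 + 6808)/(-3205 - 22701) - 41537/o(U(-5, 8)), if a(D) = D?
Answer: 29927935079/1761608 ≈ 16989.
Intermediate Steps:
U(v, t) = 10 (U(v, t) = 5*2 = 10)
o(O) = -⅔ + O/3 + 4*O²/3 (o(O) = -(-4*O*O + (2 - O))/3 = -(-4*O² + (2 - O))/3 = -(2 - O - 4*O²)/3 = -⅔ + O/3 + 4*O²/3)
-42235*(3800 + 6808)/(-3205 - 22701) - 41537/o(U(-5, 8)) = -42235*(3800 + 6808)/(-3205 - 22701) - 41537/(-⅔ + (⅓)*10 + (4/3)*10²) = -42235/((-25906/10608)) - 41537/(-⅔ + 10/3 + (4/3)*100) = -42235/((-25906*1/10608)) - 41537/(-⅔ + 10/3 + 400/3) = -42235/(-12953/5304) - 41537/136 = -42235*(-5304/12953) - 41537*1/136 = 224014440/12953 - 41537/136 = 29927935079/1761608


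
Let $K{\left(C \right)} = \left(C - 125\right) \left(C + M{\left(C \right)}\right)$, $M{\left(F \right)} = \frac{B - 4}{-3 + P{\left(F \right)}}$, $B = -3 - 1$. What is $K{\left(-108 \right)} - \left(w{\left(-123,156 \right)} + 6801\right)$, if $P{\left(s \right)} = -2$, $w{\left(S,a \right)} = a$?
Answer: $\frac{89171}{5} \approx 17834.0$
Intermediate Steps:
$B = -4$ ($B = -3 - 1 = -4$)
$M{\left(F \right)} = \frac{8}{5}$ ($M{\left(F \right)} = \frac{-4 - 4}{-3 - 2} = - \frac{8}{-5} = \left(-8\right) \left(- \frac{1}{5}\right) = \frac{8}{5}$)
$K{\left(C \right)} = \left(-125 + C\right) \left(\frac{8}{5} + C\right)$ ($K{\left(C \right)} = \left(C - 125\right) \left(C + \frac{8}{5}\right) = \left(-125 + C\right) \left(\frac{8}{5} + C\right)$)
$K{\left(-108 \right)} - \left(w{\left(-123,156 \right)} + 6801\right) = \left(-200 + \left(-108\right)^{2} - - \frac{66636}{5}\right) - \left(156 + 6801\right) = \left(-200 + 11664 + \frac{66636}{5}\right) - 6957 = \frac{123956}{5} - 6957 = \frac{89171}{5}$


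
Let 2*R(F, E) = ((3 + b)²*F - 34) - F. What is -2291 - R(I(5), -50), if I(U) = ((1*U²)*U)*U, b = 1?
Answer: -13923/2 ≈ -6961.5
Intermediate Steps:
I(U) = U⁴ (I(U) = (U²*U)*U = U³*U = U⁴)
R(F, E) = -17 + 15*F/2 (R(F, E) = (((3 + 1)²*F - 34) - F)/2 = ((4²*F - 34) - F)/2 = ((16*F - 34) - F)/2 = ((-34 + 16*F) - F)/2 = (-34 + 15*F)/2 = -17 + 15*F/2)
-2291 - R(I(5), -50) = -2291 - (-17 + (15/2)*5⁴) = -2291 - (-17 + (15/2)*625) = -2291 - (-17 + 9375/2) = -2291 - 1*9341/2 = -2291 - 9341/2 = -13923/2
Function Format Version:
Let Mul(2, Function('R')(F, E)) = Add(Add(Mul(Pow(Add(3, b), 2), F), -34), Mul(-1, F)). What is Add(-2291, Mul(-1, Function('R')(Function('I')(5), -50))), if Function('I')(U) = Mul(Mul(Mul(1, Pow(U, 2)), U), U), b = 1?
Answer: Rational(-13923, 2) ≈ -6961.5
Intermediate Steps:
Function('I')(U) = Pow(U, 4) (Function('I')(U) = Mul(Mul(Pow(U, 2), U), U) = Mul(Pow(U, 3), U) = Pow(U, 4))
Function('R')(F, E) = Add(-17, Mul(Rational(15, 2), F)) (Function('R')(F, E) = Mul(Rational(1, 2), Add(Add(Mul(Pow(Add(3, 1), 2), F), -34), Mul(-1, F))) = Mul(Rational(1, 2), Add(Add(Mul(Pow(4, 2), F), -34), Mul(-1, F))) = Mul(Rational(1, 2), Add(Add(Mul(16, F), -34), Mul(-1, F))) = Mul(Rational(1, 2), Add(Add(-34, Mul(16, F)), Mul(-1, F))) = Mul(Rational(1, 2), Add(-34, Mul(15, F))) = Add(-17, Mul(Rational(15, 2), F)))
Add(-2291, Mul(-1, Function('R')(Function('I')(5), -50))) = Add(-2291, Mul(-1, Add(-17, Mul(Rational(15, 2), Pow(5, 4))))) = Add(-2291, Mul(-1, Add(-17, Mul(Rational(15, 2), 625)))) = Add(-2291, Mul(-1, Add(-17, Rational(9375, 2)))) = Add(-2291, Mul(-1, Rational(9341, 2))) = Add(-2291, Rational(-9341, 2)) = Rational(-13923, 2)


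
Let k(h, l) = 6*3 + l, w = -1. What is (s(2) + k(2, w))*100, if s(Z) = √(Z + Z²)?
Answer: 1700 + 100*√6 ≈ 1944.9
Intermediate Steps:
k(h, l) = 18 + l
(s(2) + k(2, w))*100 = (√(2*(1 + 2)) + (18 - 1))*100 = (√(2*3) + 17)*100 = (√6 + 17)*100 = (17 + √6)*100 = 1700 + 100*√6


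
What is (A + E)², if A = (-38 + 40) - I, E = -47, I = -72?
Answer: 729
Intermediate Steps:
A = 74 (A = (-38 + 40) - 1*(-72) = 2 + 72 = 74)
(A + E)² = (74 - 47)² = 27² = 729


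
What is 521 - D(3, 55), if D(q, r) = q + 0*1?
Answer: 518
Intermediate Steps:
D(q, r) = q (D(q, r) = q + 0 = q)
521 - D(3, 55) = 521 - 1*3 = 521 - 3 = 518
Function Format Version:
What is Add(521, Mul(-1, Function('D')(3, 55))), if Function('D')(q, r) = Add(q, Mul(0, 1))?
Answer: 518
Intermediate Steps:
Function('D')(q, r) = q (Function('D')(q, r) = Add(q, 0) = q)
Add(521, Mul(-1, Function('D')(3, 55))) = Add(521, Mul(-1, 3)) = Add(521, -3) = 518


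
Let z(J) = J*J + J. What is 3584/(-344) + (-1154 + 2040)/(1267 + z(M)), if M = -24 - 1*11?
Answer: -1062638/105651 ≈ -10.058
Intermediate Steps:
M = -35 (M = -24 - 11 = -35)
z(J) = J + J**2 (z(J) = J**2 + J = J + J**2)
3584/(-344) + (-1154 + 2040)/(1267 + z(M)) = 3584/(-344) + (-1154 + 2040)/(1267 - 35*(1 - 35)) = 3584*(-1/344) + 886/(1267 - 35*(-34)) = -448/43 + 886/(1267 + 1190) = -448/43 + 886/2457 = -1062638/105651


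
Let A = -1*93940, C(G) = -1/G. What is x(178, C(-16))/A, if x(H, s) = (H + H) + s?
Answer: -5697/1503040 ≈ -0.0037903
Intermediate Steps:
A = -93940
x(H, s) = s + 2*H (x(H, s) = 2*H + s = s + 2*H)
x(178, C(-16))/A = (-1/(-16) + 2*178)/(-93940) = (-1*(-1/16) + 356)*(-1/93940) = (1/16 + 356)*(-1/93940) = (5697/16)*(-1/93940) = -5697/1503040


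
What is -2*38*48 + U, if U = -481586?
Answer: -485234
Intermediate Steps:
-2*38*48 + U = -2*38*48 - 481586 = -76*48 - 481586 = -3648 - 481586 = -485234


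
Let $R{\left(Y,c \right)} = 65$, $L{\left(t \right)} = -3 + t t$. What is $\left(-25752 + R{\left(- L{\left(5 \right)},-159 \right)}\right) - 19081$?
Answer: $-44768$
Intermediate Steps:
$L{\left(t \right)} = -3 + t^{2}$
$\left(-25752 + R{\left(- L{\left(5 \right)},-159 \right)}\right) - 19081 = \left(-25752 + 65\right) - 19081 = -25687 - 19081 = -44768$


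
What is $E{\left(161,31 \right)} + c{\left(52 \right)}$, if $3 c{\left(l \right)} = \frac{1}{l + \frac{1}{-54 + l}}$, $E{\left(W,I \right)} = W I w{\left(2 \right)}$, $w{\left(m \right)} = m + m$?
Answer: $\frac{6168878}{309} \approx 19964.0$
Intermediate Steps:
$w{\left(m \right)} = 2 m$
$E{\left(W,I \right)} = 4 I W$ ($E{\left(W,I \right)} = W I 2 \cdot 2 = I W 4 = 4 I W$)
$c{\left(l \right)} = \frac{1}{3 \left(l + \frac{1}{-54 + l}\right)}$
$E{\left(161,31 \right)} + c{\left(52 \right)} = 4 \cdot 31 \cdot 161 + \frac{-54 + 52}{3 \left(1 + 52^{2} - 2808\right)} = 19964 + \frac{1}{3} \frac{1}{1 + 2704 - 2808} \left(-2\right) = 19964 + \frac{1}{3} \frac{1}{-103} \left(-2\right) = 19964 + \frac{1}{3} \left(- \frac{1}{103}\right) \left(-2\right) = 19964 + \frac{2}{309} = \frac{6168878}{309}$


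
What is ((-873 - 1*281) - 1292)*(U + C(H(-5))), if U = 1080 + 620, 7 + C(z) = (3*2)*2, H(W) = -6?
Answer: -4170430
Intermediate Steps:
C(z) = 5 (C(z) = -7 + (3*2)*2 = -7 + 6*2 = -7 + 12 = 5)
U = 1700
((-873 - 1*281) - 1292)*(U + C(H(-5))) = ((-873 - 1*281) - 1292)*(1700 + 5) = ((-873 - 281) - 1292)*1705 = (-1154 - 1292)*1705 = -2446*1705 = -4170430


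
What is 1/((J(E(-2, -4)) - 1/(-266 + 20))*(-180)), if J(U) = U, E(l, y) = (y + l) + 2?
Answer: 41/29490 ≈ 0.0013903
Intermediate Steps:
E(l, y) = 2 + l + y (E(l, y) = (l + y) + 2 = 2 + l + y)
1/((J(E(-2, -4)) - 1/(-266 + 20))*(-180)) = 1/(((2 - 2 - 4) - 1/(-266 + 20))*(-180)) = 1/((-4 - 1/(-246))*(-180)) = 1/((-4 - 1*(-1/246))*(-180)) = 1/((-4 + 1/246)*(-180)) = 1/(-983/246*(-180)) = 1/(29490/41) = 41/29490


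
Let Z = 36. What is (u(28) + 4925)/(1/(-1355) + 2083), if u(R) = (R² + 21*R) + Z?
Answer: 8581215/2822464 ≈ 3.0403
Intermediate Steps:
u(R) = 36 + R² + 21*R (u(R) = (R² + 21*R) + 36 = 36 + R² + 21*R)
(u(28) + 4925)/(1/(-1355) + 2083) = ((36 + 28² + 21*28) + 4925)/(1/(-1355) + 2083) = ((36 + 784 + 588) + 4925)/(-1/1355 + 2083) = (1408 + 4925)/(2822464/1355) = 6333*(1355/2822464) = 8581215/2822464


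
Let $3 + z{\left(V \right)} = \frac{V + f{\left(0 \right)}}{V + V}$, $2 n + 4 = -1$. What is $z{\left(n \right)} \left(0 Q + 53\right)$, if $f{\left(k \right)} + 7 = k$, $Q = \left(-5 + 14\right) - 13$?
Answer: $- \frac{583}{10} \approx -58.3$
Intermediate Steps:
$Q = -4$ ($Q = 9 - 13 = -4$)
$n = - \frac{5}{2}$ ($n = -2 + \frac{1}{2} \left(-1\right) = -2 - \frac{1}{2} = - \frac{5}{2} \approx -2.5$)
$f{\left(k \right)} = -7 + k$
$z{\left(V \right)} = -3 + \frac{-7 + V}{2 V}$ ($z{\left(V \right)} = -3 + \frac{V + \left(-7 + 0\right)}{V + V} = -3 + \frac{V - 7}{2 V} = -3 + \left(-7 + V\right) \frac{1}{2 V} = -3 + \frac{-7 + V}{2 V}$)
$z{\left(n \right)} \left(0 Q + 53\right) = \frac{-7 - - \frac{25}{2}}{2 \left(- \frac{5}{2}\right)} \left(0 \left(-4\right) + 53\right) = \frac{1}{2} \left(- \frac{2}{5}\right) \left(-7 + \frac{25}{2}\right) \left(0 + 53\right) = \frac{1}{2} \left(- \frac{2}{5}\right) \frac{11}{2} \cdot 53 = \left(- \frac{11}{10}\right) 53 = - \frac{583}{10}$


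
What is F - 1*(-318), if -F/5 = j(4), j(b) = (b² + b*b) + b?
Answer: 138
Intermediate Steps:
j(b) = b + 2*b² (j(b) = (b² + b²) + b = 2*b² + b = b + 2*b²)
F = -180 (F = -20*(1 + 2*4) = -20*(1 + 8) = -20*9 = -5*36 = -180)
F - 1*(-318) = -180 - 1*(-318) = -180 + 318 = 138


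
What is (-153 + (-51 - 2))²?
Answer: 42436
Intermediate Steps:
(-153 + (-51 - 2))² = (-153 - 53)² = (-206)² = 42436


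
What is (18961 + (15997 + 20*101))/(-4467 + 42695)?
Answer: 18489/19114 ≈ 0.96730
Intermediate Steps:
(18961 + (15997 + 20*101))/(-4467 + 42695) = (18961 + (15997 + 2020))/38228 = (18961 + 18017)*(1/38228) = 36978*(1/38228) = 18489/19114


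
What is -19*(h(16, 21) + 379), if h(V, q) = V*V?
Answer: -12065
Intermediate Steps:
h(V, q) = V²
-19*(h(16, 21) + 379) = -19*(16² + 379) = -19*(256 + 379) = -19*635 = -12065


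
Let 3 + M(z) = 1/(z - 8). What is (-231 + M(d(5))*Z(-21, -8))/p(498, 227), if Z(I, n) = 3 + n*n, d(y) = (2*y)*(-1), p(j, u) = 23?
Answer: -341/18 ≈ -18.944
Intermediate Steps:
d(y) = -2*y
M(z) = -3 + 1/(-8 + z) (M(z) = -3 + 1/(z - 8) = -3 + 1/(-8 + z))
Z(I, n) = 3 + n²
(-231 + M(d(5))*Z(-21, -8))/p(498, 227) = (-231 + ((25 - (-6)*5)/(-8 - 2*5))*(3 + (-8)²))/23 = (-231 + ((25 - 3*(-10))/(-8 - 10))*(3 + 64))*(1/23) = (-231 + ((25 + 30)/(-18))*67)*(1/23) = (-231 - 1/18*55*67)*(1/23) = (-231 - 55/18*67)*(1/23) = (-231 - 3685/18)*(1/23) = -7843/18*1/23 = -341/18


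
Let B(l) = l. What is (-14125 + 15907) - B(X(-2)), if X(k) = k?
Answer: 1784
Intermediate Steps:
(-14125 + 15907) - B(X(-2)) = (-14125 + 15907) - 1*(-2) = 1782 + 2 = 1784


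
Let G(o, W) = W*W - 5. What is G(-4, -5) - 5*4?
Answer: 0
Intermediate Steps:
G(o, W) = -5 + W**2 (G(o, W) = W**2 - 5 = -5 + W**2)
G(-4, -5) - 5*4 = (-5 + (-5)**2) - 5*4 = (-5 + 25) - 20 = 20 - 20 = 0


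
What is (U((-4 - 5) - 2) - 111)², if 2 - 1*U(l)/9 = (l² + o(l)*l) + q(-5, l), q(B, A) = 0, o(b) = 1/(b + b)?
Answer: 5631129/4 ≈ 1.4078e+6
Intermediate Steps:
o(b) = 1/(2*b)
U(l) = 27/2 - 9*l² (U(l) = 18 - 9*((l² + (1/(2*l))*l) + 0) = 18 - 9*((l² + ½) + 0) = 18 - 9*((½ + l²) + 0) = 18 - 9*(½ + l²) = 18 + (-9/2 - 9*l²) = 27/2 - 9*l²)
(U((-4 - 5) - 2) - 111)² = ((27/2 - 9*((-4 - 5) - 2)²) - 111)² = ((27/2 - 9*(-9 - 2)²) - 111)² = ((27/2 - 9*(-11)²) - 111)² = ((27/2 - 9*121) - 111)² = ((27/2 - 1089) - 111)² = (-2151/2 - 111)² = (-2373/2)² = 5631129/4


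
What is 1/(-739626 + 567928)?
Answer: -1/171698 ≈ -5.8242e-6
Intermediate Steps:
1/(-739626 + 567928) = 1/(-171698) = -1/171698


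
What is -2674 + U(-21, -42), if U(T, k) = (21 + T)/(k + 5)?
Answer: -2674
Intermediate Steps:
U(T, k) = (21 + T)/(5 + k)
-2674 + U(-21, -42) = -2674 + (21 - 21)/(5 - 42) = -2674 + 0/(-37) = -2674 - 1/37*0 = -2674 + 0 = -2674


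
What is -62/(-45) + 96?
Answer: 4382/45 ≈ 97.378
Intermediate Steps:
-62/(-45) + 96 = -62*(-1/45) + 96 = 62/45 + 96 = 4382/45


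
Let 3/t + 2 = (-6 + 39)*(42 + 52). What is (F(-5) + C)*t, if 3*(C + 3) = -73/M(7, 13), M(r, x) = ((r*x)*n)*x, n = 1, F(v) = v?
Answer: -5693/733460 ≈ -0.0077618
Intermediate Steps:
t = 3/3100 (t = 3/(-2 + (-6 + 39)*(42 + 52)) = 3/(-2 + 33*94) = 3/(-2 + 3102) = 3/3100 ≈ 0.00096774)
M(r, x) = r*x² (M(r, x) = ((r*x)*1)*x = (r*x)*x = r*x²)
C = -10720/3549 (C = -3 + (-73/(7*13²))/3 = -3 + (-73/(7*169))/3 = -3 + (-73/1183)/3 = -3 + (-73*1/1183)/3 = -3 + (⅓)*(-73/1183) = -3 - 73/3549 = -10720/3549 ≈ -3.0206)
(F(-5) + C)*t = (-5 - 10720/3549)*(3/3100) = -28465/3549*3/3100 = -5693/733460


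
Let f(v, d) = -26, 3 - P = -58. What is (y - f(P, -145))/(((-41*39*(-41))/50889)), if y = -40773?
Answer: -691191361/21853 ≈ -31629.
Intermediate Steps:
P = 61 (P = 3 - 1*(-58) = 3 + 58 = 61)
(y - f(P, -145))/(((-41*39*(-41))/50889)) = (-40773 - 1*(-26))/(((-41*39*(-41))/50889)) = (-40773 + 26)/((-1599*(-41)*(1/50889))) = -40747/(65559*(1/50889)) = -40747/21853/16963 = -40747*16963/21853 = -691191361/21853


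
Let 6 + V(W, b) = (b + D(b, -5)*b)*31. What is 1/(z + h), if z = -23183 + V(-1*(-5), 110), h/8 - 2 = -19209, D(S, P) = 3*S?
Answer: 1/951865 ≈ 1.0506e-6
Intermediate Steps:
h = -153656 (h = 16 + 8*(-19209) = 16 - 153672 = -153656)
V(W, b) = -6 + 31*b + 93*b² (V(W, b) = -6 + (b + (3*b)*b)*31 = -6 + (b + 3*b²)*31 = -6 + (31*b + 93*b²) = -6 + 31*b + 93*b²)
z = 1105521 (z = -23183 + (-6 + 31*110 + 93*110²) = -23183 + (-6 + 3410 + 93*12100) = -23183 + (-6 + 3410 + 1125300) = -23183 + 1128704 = 1105521)
1/(z + h) = 1/(1105521 - 153656) = 1/951865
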